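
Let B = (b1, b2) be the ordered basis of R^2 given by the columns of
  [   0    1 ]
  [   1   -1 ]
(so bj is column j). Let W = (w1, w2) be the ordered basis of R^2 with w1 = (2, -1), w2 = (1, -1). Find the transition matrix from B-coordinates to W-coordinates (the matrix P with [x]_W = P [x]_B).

[[1, 0], [-2, 1]]

Take x = bj: its B-coordinates are the j-th standard unit vector, so P e_j — column j of P — equals [bj]_W.
b1 = w1 - 2w2, giving column 1 = (1, -2); repeating for each j gives P = [[1, 0], [-2, 1]].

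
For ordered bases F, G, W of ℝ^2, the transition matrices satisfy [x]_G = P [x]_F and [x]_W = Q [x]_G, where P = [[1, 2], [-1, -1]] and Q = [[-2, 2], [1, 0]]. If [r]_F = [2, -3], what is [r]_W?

Composing the changes, [r]_W = Q P [r]_F.
Q P = [[-4, -6], [1, 2]]; applying this to [2, -3] gives [10, -4].

[10, -4]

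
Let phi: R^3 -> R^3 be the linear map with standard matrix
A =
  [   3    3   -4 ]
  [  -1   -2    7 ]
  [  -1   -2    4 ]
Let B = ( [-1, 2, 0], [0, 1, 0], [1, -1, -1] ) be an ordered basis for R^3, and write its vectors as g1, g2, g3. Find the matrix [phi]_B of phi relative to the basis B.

The j-th column of [phi]_B is [phi(gj)]_B.
phi(g1) = A g1 = [3, -3, -3] = 0·g1 + 0·g2 + 3g3, so column 1 is [0, 0, 3].
Repeating for g2, g3 and assembling the columns gives [[0, -1, -1], [0, 2, -1], [3, 2, 3]].

[[0, -1, -1], [0, 2, -1], [3, 2, 3]]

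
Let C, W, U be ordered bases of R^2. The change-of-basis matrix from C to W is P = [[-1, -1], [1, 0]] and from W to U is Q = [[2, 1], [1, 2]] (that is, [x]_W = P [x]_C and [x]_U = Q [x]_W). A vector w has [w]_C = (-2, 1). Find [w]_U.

Composing the changes, [w]_U = Q P [w]_C.
Q P = [[-1, -2], [1, -1]]; applying this to (-2, 1) gives (0, -3).

(0, -3)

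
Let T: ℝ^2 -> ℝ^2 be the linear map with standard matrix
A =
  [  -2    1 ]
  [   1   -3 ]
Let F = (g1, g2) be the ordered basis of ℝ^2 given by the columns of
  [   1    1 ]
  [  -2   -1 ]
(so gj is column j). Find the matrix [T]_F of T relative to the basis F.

[[-3, -1], [-1, -2]]

The j-th column of [T]_F is [T(gj)]_F.
T(g1) = A g1 = [-4, 7] = -3g1 - g2, so column 1 is [-3, -1].
Repeating for g2 and assembling the columns gives [[-3, -1], [-1, -2]].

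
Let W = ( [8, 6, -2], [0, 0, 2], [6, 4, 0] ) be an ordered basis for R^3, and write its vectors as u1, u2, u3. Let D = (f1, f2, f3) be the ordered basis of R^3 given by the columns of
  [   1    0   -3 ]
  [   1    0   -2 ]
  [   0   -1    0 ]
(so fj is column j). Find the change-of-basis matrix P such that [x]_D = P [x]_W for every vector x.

[[2, 0, 0], [2, -2, 0], [-2, 0, -2]]

Take x = uj: its W-coordinates are the j-th standard unit vector, so P e_j — column j of P — equals [uj]_D.
u1 = 2f1 + 2f2 - 2f3, giving column 1 = [2, 2, -2]; repeating for each j gives P = [[2, 0, 0], [2, -2, 0], [-2, 0, -2]].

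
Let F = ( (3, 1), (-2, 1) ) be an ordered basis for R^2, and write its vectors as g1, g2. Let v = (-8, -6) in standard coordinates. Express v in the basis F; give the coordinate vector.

(-4, -2)

[v]_F is the unique c with M c = v, where M has columns g1, g2.
System: 3c_1 - 2c_2 = -8, c_1 + c_2 = -6; solving gives c_1 = -4, c_2 = -2.
Check: -4g1 - 2g2 = (-8, -6).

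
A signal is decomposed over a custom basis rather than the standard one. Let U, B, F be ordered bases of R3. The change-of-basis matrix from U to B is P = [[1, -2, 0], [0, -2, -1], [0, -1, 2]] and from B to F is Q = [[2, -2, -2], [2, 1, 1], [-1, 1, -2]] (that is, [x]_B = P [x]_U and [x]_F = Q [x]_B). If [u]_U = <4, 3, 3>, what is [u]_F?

<8, -10, -13>

Apply P to get B-coordinates <-2, -9, 3>, then Q to get F-coordinates.
The result is [u]_F = <8, -10, -13>.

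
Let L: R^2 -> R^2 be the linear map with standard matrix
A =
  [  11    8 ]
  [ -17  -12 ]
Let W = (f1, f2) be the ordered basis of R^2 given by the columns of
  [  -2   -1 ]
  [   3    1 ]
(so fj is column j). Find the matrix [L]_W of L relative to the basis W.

The j-th column of [L]_W is [L(fj)]_W.
L(f1) = A f1 = (2, -2) = 0·f1 - 2f2, so column 1 is (0, -2).
Repeating for f2 and assembling the columns gives [[0, 2], [-2, -1]].

[[0, 2], [-2, -1]]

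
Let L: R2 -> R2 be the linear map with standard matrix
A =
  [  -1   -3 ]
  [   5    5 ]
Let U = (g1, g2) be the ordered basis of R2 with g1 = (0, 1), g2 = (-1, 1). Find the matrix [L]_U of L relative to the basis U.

The j-th column of [L]_U is [L(gj)]_U.
L(g1) = A g1 = (-3, 5) = 2g1 + 3g2, so column 1 is (2, 3).
Repeating for g2 and assembling the columns gives [[2, -2], [3, 2]].

[[2, -2], [3, 2]]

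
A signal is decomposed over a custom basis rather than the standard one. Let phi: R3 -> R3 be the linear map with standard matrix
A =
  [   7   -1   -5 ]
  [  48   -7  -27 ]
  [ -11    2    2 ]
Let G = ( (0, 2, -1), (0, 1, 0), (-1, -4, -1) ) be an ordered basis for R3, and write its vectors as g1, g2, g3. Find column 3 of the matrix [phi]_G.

(1, -3, -2)

Compute phi(g3) = A g3 = (2, 7, 1) in standard coordinates.
Then write this in G-coordinates: solve for y in y_1 g1 + ... + y_3 g3 = (2, 7, 1).
This gives y = (1, -3, -2), which is column 3 of [phi]_G.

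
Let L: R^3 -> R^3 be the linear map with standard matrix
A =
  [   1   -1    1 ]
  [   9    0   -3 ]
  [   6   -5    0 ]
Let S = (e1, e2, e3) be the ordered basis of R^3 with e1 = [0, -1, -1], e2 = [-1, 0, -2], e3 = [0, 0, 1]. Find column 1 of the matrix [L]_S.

Compute L(e1) = A e1 = [0, 3, 5] in standard coordinates.
Then write this in S-coordinates: solve for y in y_1 e1 + ... + y_3 e3 = [0, 3, 5].
This gives y = [-3, 0, 2], which is column 1 of [L]_S.

[-3, 0, 2]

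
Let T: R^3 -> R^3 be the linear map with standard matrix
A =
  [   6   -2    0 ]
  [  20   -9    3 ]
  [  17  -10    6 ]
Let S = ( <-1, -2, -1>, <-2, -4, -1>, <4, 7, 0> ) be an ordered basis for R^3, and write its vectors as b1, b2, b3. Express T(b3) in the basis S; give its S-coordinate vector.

Compute T(b3) = A b3 = <10, 17, -2> in standard coordinates.
Then write this in S-coordinates: solve for y in y_1 b1 + ... + y_3 b3 = <10, 17, -2>.
This gives y = <2, 0, 3>, which is column 3 of [T]_S.

<2, 0, 3>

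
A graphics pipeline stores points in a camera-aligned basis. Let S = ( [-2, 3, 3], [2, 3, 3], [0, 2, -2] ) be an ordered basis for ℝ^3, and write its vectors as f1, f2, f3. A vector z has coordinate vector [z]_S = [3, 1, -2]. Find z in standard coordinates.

The coordinates say z = 3f1 + f2 - 2f3; adding the scaled basis vectors gives [-4, 8, 16].

[-4, 8, 16]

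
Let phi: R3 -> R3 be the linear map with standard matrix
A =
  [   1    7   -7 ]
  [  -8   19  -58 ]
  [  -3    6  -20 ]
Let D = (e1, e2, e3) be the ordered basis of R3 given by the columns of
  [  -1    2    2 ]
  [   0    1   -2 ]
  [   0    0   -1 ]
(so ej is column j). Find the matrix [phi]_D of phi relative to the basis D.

[[-1, -3, 1], [2, 3, 0], [-3, 0, -2]]

Let P have columns e1, ..., e3. Then [phi]_D = P^(-1) A P.
Here det P = 1, so P^(-1) is integer; computing A P first and then P^(-1)(A P) gives [[-1, -3, 1], [2, 3, 0], [-3, 0, -2]].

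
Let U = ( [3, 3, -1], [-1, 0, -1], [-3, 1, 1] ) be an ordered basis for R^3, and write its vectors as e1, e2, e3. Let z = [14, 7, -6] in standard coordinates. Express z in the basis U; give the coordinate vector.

[3, 1, -2]

[z]_U is the unique c with M c = z, where M has columns e1, ..., e3.
Row-reducing the augmented matrix [M | z] gives c = (3, 1, -2).
Check: 3e1 + e2 - 2e3 = [14, 7, -6].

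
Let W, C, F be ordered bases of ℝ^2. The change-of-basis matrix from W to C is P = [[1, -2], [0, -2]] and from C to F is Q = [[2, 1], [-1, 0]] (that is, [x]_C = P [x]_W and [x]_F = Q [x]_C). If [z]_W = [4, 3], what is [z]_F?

[-10, 2]

First [z]_C = P [z]_W = [-2, -6].
Then [z]_F = Q [z]_C = [-10, 2].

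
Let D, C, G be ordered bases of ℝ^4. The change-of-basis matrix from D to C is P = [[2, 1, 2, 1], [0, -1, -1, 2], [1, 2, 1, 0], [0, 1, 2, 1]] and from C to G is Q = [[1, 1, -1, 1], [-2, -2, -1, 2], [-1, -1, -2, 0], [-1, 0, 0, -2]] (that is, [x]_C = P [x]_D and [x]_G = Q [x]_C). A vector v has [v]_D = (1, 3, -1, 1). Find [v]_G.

Apply P to get C-coordinates (4, 0, 6, 2), then Q to get G-coordinates.
The result is [v]_G = (0, -10, -16, -8).

(0, -10, -16, -8)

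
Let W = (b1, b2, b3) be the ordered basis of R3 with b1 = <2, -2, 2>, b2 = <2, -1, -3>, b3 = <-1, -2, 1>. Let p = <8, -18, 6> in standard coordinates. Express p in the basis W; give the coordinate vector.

We seek scalars with c_1 b1 + ... + c_3 b3 = p; equivalently solve M c = p where the columns of M are b1, ..., b3.
Gaussian elimination on [M | p] yields c = (4, 2, 4).
Check: 4b1 + 2b2 + 4b3 = <8, -18, 6>.

<4, 2, 4>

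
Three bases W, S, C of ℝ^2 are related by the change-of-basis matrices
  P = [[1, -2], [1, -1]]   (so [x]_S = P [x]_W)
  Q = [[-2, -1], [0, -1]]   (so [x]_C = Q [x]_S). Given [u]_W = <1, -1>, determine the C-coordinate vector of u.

First [u]_S = P [u]_W = <3, 2>.
Then [u]_C = Q [u]_S = <-8, -2>.

<-8, -2>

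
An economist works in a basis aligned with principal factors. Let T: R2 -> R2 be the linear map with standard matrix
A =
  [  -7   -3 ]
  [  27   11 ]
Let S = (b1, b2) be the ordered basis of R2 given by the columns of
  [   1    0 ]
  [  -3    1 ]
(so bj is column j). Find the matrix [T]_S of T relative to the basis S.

Let P have columns b1, b2. Then [T]_S = P^(-1) A P.
Here det P = 1, so P^(-1) is integer; computing A P first and then P^(-1)(A P) gives [[2, -3], [0, 2]].

[[2, -3], [0, 2]]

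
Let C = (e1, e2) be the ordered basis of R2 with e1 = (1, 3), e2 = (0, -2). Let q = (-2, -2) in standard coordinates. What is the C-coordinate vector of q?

[q]_C is the unique c with M c = q, where M has columns e1, e2.
System: c_1 + 0c_2 = -2, 3c_1 - 2c_2 = -2; solving gives c_1 = -2, c_2 = -2.
Check: -2e1 - 2e2 = (-2, -2).

(-2, -2)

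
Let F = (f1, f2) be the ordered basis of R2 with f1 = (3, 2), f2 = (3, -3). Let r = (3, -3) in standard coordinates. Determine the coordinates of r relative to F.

We seek scalars with c_1 f1 + c_2 f2 = r; equivalently solve M c = r where the columns of M are f1, f2.
System: 3c_1 + 3c_2 = 3, 2c_1 - 3c_2 = -3; solving gives c_1 = 0, c_2 = 1.
Check: 0·f1 + f2 = (3, -3).

(0, 1)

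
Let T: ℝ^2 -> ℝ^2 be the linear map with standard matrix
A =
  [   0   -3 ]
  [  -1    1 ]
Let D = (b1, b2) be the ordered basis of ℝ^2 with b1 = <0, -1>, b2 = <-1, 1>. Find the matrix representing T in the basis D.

Let P have columns b1, b2. Then [T]_D = P^(-1) A P.
Here det P = -1, so P^(-1) is integer; computing A P first and then P^(-1)(A P) gives [[-2, 1], [-3, 3]].

[[-2, 1], [-3, 3]]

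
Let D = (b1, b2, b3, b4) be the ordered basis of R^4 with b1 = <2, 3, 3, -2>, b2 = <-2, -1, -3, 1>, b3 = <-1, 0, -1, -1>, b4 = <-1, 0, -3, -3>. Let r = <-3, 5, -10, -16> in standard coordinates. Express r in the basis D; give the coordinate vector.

<2, 1, 1, 4>

We seek scalars with c_1 b1 + ... + c_4 b4 = r; equivalently solve M c = r where the columns of M are b1, ..., b4.
Row-reducing the augmented matrix [M | r] gives c = (2, 1, 1, 4).
Check: 2b1 + b2 + b3 + 4b4 = <-3, 5, -10, -16>.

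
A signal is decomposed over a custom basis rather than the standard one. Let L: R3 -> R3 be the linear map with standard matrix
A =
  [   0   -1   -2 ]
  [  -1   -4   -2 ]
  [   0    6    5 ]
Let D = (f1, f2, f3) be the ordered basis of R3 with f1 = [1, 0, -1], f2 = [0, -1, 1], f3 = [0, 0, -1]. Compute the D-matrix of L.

The j-th column of [L]_D is [L(fj)]_D.
L(f1) = A f1 = [2, 1, -5] = 2f1 - f2 + 2f3, so column 1 is [2, -1, 2].
Repeating for f2, f3 and assembling the columns gives [[2, -1, 2], [-1, -2, -2], [2, 0, 1]].

[[2, -1, 2], [-1, -2, -2], [2, 0, 1]]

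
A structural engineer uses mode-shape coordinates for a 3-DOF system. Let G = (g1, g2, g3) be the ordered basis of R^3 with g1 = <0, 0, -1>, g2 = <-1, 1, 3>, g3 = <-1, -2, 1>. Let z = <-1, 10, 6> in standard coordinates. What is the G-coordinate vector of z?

<3, 4, -3>

[z]_G is the unique c with M c = z, where M has columns g1, ..., g3.
Solving this 3x3 system gives c = (3, 4, -3).
Check: 3g1 + 4g2 - 3g3 = <-1, 10, 6>.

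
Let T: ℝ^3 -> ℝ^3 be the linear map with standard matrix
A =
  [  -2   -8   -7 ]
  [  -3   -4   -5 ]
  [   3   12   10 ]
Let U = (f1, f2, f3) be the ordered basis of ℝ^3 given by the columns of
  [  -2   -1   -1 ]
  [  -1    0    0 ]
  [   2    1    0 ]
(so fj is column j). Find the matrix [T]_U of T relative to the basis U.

[[0, 2, -3], [2, 3, 3], [0, -2, 1]]

With P the matrix whose columns are f1, ..., f3, [T]_U = P^(-1) A P.
Column by column: T(f1) = A f1 = (-2, 0, 2); its U-coordinates (0, 2, 0) give column 1.
Continuing for each basis vector yields [T]_U = [[0, 2, -3], [2, 3, 3], [0, -2, 1]].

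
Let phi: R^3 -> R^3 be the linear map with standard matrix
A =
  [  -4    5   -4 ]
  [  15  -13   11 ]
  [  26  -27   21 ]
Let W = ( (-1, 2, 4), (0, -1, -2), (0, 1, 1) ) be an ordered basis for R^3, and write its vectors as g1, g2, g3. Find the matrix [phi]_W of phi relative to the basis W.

[[2, -3, -1], [3, 0, 2], [2, -3, 2]]

The j-th column of [phi]_W is [phi(gj)]_W.
phi(g1) = A g1 = (-2, 3, 4) = 2g1 + 3g2 + 2g3, so column 1 is (2, 3, 2).
Repeating for g2, g3 and assembling the columns gives [[2, -3, -1], [3, 0, 2], [2, -3, 2]].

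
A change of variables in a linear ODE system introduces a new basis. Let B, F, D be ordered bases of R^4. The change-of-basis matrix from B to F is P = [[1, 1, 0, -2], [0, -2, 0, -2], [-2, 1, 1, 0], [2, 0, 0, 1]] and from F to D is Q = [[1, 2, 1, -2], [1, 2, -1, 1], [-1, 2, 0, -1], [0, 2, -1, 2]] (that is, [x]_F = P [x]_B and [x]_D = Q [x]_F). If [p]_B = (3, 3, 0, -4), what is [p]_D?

First [p]_F = P [p]_B = (14, 2, -3, 2).
Then [p]_D = Q [p]_F = (11, 23, -12, 11).

(11, 23, -12, 11)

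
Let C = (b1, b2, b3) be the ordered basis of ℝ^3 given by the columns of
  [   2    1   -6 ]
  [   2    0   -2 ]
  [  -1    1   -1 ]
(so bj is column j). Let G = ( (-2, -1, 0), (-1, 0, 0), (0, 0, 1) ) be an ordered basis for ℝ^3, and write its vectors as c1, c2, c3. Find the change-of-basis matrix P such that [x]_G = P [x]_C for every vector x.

[[-2, 0, 2], [2, -1, 2], [-1, 1, -1]]

Take x = bj: its C-coordinates are the j-th standard unit vector, so P e_j — column j of P — equals [bj]_G.
b1 = -2c1 + 2c2 - c3, giving column 1 = (-2, 2, -1); repeating for each j gives P = [[-2, 0, 2], [2, -1, 2], [-1, 1, -1]].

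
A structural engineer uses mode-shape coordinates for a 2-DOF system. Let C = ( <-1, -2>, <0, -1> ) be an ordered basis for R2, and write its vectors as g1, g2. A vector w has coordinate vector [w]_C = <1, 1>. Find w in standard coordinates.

<-1, -3>

w = M [w]_C, where M has columns g1, g2.
Carrying out the matrix-vector product, w = <-1, -3>.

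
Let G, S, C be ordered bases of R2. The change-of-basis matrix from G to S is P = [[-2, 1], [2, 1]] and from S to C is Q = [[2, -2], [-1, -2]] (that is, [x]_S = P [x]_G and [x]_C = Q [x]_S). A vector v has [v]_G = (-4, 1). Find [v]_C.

(32, 5)

First [v]_S = P [v]_G = (9, -7).
Then [v]_C = Q [v]_S = (32, 5).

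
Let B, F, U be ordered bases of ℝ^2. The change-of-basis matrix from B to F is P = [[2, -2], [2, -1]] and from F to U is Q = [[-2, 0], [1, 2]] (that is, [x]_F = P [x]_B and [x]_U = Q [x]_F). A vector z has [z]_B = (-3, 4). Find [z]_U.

(28, -34)

First [z]_F = P [z]_B = (-14, -10).
Then [z]_U = Q [z]_F = (28, -34).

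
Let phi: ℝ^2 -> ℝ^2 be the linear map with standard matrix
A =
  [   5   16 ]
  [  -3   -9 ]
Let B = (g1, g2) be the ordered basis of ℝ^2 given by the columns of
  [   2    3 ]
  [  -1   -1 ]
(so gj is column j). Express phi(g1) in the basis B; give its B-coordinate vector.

Compute phi(g1) = A g1 = <-6, 3> in standard coordinates.
Then write this in B-coordinates: solve for y in y_1 g1 + y_2 g2 = <-6, 3>.
This gives y = <-3, 0>, which is column 1 of [phi]_B.

<-3, 0>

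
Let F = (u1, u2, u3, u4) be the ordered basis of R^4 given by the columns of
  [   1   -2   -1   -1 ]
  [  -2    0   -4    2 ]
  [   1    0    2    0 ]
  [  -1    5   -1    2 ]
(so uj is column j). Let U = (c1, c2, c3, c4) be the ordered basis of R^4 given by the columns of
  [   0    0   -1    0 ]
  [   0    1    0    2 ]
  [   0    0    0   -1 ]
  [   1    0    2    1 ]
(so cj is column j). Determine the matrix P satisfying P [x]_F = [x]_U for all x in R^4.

Take x = uj: its F-coordinates are the j-th standard unit vector, so P e_j — column j of P — equals [uj]_U.
u1 = 2c1 + 0·c2 - c3 - c4, giving column 1 = <2, 0, -1, -1>; repeating for each j gives P = [[2, 1, -1, 0], [0, 0, 0, 2], [-1, 2, 1, 1], [-1, 0, -2, 0]].

[[2, 1, -1, 0], [0, 0, 0, 2], [-1, 2, 1, 1], [-1, 0, -2, 0]]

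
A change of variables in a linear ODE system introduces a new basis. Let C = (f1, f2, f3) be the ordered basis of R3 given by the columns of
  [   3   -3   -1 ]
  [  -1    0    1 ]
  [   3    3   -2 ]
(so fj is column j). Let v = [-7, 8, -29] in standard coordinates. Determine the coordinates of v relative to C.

[-4, -3, 4]

We seek scalars with c_1 f1 + ... + c_3 f3 = v; equivalently solve M c = v where the columns of M are f1, ..., f3.
Solving this 3x3 system gives c = (-4, -3, 4).
Check: -4f1 - 3f2 + 4f3 = [-7, 8, -29].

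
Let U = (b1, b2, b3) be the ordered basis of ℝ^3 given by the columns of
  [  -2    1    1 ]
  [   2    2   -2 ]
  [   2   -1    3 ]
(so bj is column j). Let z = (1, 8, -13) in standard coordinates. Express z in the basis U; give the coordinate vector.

(-1, 2, -3)

We seek scalars with c_1 b1 + ... + c_3 b3 = z; equivalently solve M c = z where the columns of M are b1, ..., b3.
Row-reducing the augmented matrix [M | z] gives c = (-1, 2, -3).
Check: -b1 + 2b2 - 3b3 = (1, 8, -13).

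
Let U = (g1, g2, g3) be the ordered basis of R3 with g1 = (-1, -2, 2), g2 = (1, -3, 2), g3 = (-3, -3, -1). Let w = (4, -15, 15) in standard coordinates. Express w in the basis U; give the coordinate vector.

(3, 4, -1)

[w]_U is the unique c with M c = w, where M has columns g1, ..., g3.
Row-reducing the augmented matrix [M | w] gives c = (3, 4, -1).
Check: 3g1 + 4g2 - g3 = (4, -15, 15).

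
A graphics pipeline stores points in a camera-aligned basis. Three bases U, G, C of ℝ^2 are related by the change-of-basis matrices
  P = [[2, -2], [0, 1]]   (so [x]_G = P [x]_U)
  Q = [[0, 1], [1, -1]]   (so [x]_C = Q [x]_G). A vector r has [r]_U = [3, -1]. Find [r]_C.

[-1, 9]

First [r]_G = P [r]_U = [8, -1].
Then [r]_C = Q [r]_G = [-1, 9].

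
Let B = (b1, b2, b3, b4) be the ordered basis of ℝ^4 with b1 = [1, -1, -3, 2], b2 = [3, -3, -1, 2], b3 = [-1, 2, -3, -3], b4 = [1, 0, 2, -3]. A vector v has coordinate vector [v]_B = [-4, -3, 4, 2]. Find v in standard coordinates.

[-15, 21, 7, -32]

The coordinates say v = -4b1 - 3b2 + 4b3 + 2b4; adding the scaled basis vectors gives [-15, 21, 7, -32].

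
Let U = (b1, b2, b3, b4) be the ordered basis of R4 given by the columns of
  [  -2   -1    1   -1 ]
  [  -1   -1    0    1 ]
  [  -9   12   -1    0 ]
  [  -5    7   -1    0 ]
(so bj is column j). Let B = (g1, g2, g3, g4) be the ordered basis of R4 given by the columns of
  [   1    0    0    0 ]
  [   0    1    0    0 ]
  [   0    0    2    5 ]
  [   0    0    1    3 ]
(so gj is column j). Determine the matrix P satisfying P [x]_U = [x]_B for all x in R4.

Column j of P is [bj]_B, since P maps U-coordinates to B-coordinates.
Expressing b1 in B: b1 = -2g1 - g2 - 2g3 - g4, so column 1 of P is <-2, -1, -2, -1>.
Doing the same for each bj gives P = [[-2, -1, 1, -1], [-1, -1, 0, 1], [-2, 1, 2, 0], [-1, 2, -1, 0]].

[[-2, -1, 1, -1], [-1, -1, 0, 1], [-2, 1, 2, 0], [-1, 2, -1, 0]]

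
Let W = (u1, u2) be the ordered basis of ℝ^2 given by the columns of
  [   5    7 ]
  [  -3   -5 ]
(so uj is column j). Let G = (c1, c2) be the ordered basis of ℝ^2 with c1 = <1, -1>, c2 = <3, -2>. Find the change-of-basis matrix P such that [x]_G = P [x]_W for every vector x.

[[-1, 1], [2, 2]]

Let M have columns uj and N have columns cj. Then for every x, N [x]_G = x = M [x]_W, so P = N^(-1) M.
Since det N = 1, N^(-1) has integer entries; multiplying gives P = [[-1, 1], [2, 2]].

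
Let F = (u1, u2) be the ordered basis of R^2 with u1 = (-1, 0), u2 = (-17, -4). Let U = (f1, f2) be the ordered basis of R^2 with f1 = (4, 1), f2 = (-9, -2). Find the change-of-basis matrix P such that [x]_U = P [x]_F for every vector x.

Take x = uj: its F-coordinates are the j-th standard unit vector, so P e_j — column j of P — equals [uj]_U.
u1 = 2f1 + f2, giving column 1 = (2, 1); repeating for each j gives P = [[2, -2], [1, 1]].

[[2, -2], [1, 1]]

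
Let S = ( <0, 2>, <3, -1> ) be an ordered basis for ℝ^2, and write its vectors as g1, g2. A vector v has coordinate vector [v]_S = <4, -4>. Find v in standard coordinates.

<-12, 12>

The coordinates say v = 4g1 - 4g2; adding the scaled basis vectors gives <-12, 12>.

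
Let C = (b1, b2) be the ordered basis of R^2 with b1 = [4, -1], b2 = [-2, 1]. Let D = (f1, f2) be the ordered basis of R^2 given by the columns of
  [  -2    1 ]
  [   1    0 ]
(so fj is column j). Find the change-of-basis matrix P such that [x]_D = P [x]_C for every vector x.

Column j of P is [bj]_D, since P maps C-coordinates to D-coordinates.
Expressing b1 in D: b1 = -f1 + 2f2, so column 1 of P is [-1, 2].
Doing the same for each bj gives P = [[-1, 1], [2, 0]].

[[-1, 1], [2, 0]]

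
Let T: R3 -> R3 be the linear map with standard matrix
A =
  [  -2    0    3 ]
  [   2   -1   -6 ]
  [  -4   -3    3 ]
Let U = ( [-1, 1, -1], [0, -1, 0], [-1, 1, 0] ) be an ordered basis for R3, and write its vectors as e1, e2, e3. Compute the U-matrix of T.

With P the matrix whose columns are e1, ..., e3, [T]_U = P^(-1) A P.
Column by column: T(e1) = A e1 = [-1, 3, -2]; its U-coordinates [2, -2, -1] give column 1.
Continuing for each basis vector yields [T]_U = [[2, -3, -1], [-2, -1, 1], [-1, 3, -1]].

[[2, -3, -1], [-2, -1, 1], [-1, 3, -1]]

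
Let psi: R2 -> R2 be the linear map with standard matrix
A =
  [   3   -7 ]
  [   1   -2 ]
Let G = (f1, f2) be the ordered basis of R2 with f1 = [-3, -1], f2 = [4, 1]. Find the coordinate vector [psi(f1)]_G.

[2, 1]

Column 1 of [psi]_G is the G-coordinate vector of psi(f1).
In standard coordinates psi(f1) = A f1 = [-2, -1].
Converting to G: [-2, -1] = 2f1 + f2, so the coordinate vector is [2, 1].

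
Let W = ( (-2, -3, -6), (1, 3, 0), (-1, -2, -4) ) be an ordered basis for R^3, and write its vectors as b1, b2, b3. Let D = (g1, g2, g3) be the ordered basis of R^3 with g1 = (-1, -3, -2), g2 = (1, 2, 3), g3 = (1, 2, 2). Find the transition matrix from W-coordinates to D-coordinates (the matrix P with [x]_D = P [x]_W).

[[-1, -1, 0], [-2, -2, -2], [-1, 2, 1]]

Take x = bj: its W-coordinates are the j-th standard unit vector, so P e_j — column j of P — equals [bj]_D.
b1 = -g1 - 2g2 - g3, giving column 1 = (-1, -2, -1); repeating for each j gives P = [[-1, -1, 0], [-2, -2, -2], [-1, 2, 1]].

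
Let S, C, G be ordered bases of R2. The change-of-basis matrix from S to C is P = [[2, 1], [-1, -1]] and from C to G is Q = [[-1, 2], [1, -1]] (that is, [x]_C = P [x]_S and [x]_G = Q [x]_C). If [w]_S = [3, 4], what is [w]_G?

First [w]_C = P [w]_S = [10, -7].
Then [w]_G = Q [w]_C = [-24, 17].

[-24, 17]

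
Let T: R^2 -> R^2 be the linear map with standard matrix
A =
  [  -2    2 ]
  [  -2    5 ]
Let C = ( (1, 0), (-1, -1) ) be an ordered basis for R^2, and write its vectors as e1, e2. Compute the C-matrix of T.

[[0, 3], [2, 3]]

The j-th column of [T]_C is [T(ej)]_C.
T(e1) = A e1 = (-2, -2) = 0·e1 + 2e2, so column 1 is (0, 2).
Repeating for e2 and assembling the columns gives [[0, 3], [2, 3]].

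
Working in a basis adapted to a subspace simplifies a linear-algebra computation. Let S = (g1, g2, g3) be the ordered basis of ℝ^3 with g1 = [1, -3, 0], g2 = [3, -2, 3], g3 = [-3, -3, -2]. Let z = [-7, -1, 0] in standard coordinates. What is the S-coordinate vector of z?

[z]_S is the unique c with M c = z, where M has columns g1, ..., g3.
Solving this 3x3 system gives c = (-4, 2, 3).
Check: -4g1 + 2g2 + 3g3 = [-7, -1, 0].

[-4, 2, 3]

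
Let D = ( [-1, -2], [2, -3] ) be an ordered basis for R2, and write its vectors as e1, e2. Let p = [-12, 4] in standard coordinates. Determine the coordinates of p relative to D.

Write p = c_1 e1 + c_2 e2 and solve for the c_i.
System: -c_1 + 2c_2 = -12, -2c_1 - 3c_2 = 4; solving gives c_1 = 4, c_2 = -4.
Check: 4e1 - 4e2 = [-12, 4].

[4, -4]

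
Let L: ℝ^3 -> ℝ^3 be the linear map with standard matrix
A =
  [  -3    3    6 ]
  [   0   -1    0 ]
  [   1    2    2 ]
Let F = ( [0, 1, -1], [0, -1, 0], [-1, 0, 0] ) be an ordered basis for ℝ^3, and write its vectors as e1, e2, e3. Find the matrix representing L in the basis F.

With P the matrix whose columns are e1, ..., e3, [L]_F = P^(-1) A P.
Column by column: L(e1) = A e1 = [-3, -1, 0]; its F-coordinates [0, 1, 3] give column 1.
Continuing for each basis vector yields [L]_F = [[0, 2, 1], [1, 1, 1], [3, 3, -3]].

[[0, 2, 1], [1, 1, 1], [3, 3, -3]]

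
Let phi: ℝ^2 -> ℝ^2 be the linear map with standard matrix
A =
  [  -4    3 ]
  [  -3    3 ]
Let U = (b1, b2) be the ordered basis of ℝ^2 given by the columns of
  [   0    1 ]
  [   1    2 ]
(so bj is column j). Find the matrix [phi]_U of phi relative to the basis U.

With P the matrix whose columns are b1, b2, [phi]_U = P^(-1) A P.
Column by column: phi(b1) = A b1 = <3, 3>; its U-coordinates <-3, 3> give column 1.
Continuing for each basis vector yields [phi]_U = [[-3, -1], [3, 2]].

[[-3, -1], [3, 2]]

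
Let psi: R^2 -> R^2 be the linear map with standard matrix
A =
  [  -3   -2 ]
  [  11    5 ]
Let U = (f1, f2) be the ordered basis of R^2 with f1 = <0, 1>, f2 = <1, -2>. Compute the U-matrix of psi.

[[1, 3], [-2, 1]]

Let P have columns f1, f2. Then [psi]_U = P^(-1) A P.
Here det P = -1, so P^(-1) is integer; computing A P first and then P^(-1)(A P) gives [[1, 3], [-2, 1]].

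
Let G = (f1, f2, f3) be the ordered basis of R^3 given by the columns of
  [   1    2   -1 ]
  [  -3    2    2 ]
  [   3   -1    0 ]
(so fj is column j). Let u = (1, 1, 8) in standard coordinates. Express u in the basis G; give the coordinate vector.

[u]_G is the unique c with M c = u, where M has columns f1, ..., f3.
Gaussian elimination on [M | u] yields c = (3, 1, 4).
Check: 3f1 + f2 + 4f3 = (1, 1, 8).

(3, 1, 4)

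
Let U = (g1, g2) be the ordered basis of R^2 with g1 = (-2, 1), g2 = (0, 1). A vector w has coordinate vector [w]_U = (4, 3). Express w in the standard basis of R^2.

(-8, 7)

By definition w = 4g1 + 3g2.
Summing componentwise gives (-8, 7).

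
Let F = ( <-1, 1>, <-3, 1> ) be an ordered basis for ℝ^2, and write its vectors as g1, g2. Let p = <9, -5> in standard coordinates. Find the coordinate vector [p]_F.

<-3, -2>

[p]_F is the unique c with M c = p, where M has columns g1, g2.
System: -c_1 - 3c_2 = 9, c_1 + c_2 = -5; solving gives c_1 = -3, c_2 = -2.
Check: -3g1 - 2g2 = <9, -5>.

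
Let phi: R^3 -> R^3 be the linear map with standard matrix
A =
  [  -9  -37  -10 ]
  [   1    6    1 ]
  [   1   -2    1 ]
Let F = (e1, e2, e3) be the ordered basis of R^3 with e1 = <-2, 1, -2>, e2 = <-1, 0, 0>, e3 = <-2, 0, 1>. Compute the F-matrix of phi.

With P the matrix whose columns are e1, ..., e3, [phi]_F = P^(-1) A P.
Column by column: phi(e1) = A e1 = <1, 2, -6>; its F-coordinates <2, -1, -2> give column 1.
Continuing for each basis vector yields [phi]_F = [[2, -1, -1], [-1, -1, 0], [-2, -3, -3]].

[[2, -1, -1], [-1, -1, 0], [-2, -3, -3]]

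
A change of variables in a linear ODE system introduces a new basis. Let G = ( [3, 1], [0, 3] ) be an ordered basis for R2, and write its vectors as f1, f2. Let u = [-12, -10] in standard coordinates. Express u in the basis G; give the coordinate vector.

[-4, -2]

We seek scalars with c_1 f1 + c_2 f2 = u; equivalently solve M c = u where the columns of M are f1, f2.
System: 3c_1 + 0c_2 = -12, c_1 + 3c_2 = -10; solving gives c_1 = -4, c_2 = -2.
Check: -4f1 - 2f2 = [-12, -10].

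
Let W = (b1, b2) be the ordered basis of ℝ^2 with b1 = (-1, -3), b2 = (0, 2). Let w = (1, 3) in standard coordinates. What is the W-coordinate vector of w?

[w]_W is the unique c with M c = w, where M has columns b1, b2.
System: -c_1 + 0c_2 = 1, -3c_1 + 2c_2 = 3; solving gives c_1 = -1, c_2 = 0.
Check: -b1 + 0·b2 = (1, 3).

(-1, 0)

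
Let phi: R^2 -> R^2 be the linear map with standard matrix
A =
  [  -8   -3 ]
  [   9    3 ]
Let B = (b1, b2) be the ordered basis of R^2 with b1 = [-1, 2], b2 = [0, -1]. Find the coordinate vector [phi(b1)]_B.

[-2, -1]

Compute phi(b1) = A b1 = [2, -3] in standard coordinates.
Then write this in B-coordinates: solve for y in y_1 b1 + y_2 b2 = [2, -3].
This gives y = [-2, -1], which is column 1 of [phi]_B.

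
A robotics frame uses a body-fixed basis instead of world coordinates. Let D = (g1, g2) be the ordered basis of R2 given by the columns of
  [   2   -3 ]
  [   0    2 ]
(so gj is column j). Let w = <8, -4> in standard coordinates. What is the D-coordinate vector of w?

[w]_D is the unique c with M c = w, where M has columns g1, g2.
System: 2c_1 - 3c_2 = 8, 0c_1 + 2c_2 = -4; solving gives c_1 = 1, c_2 = -2.
Check: g1 - 2g2 = <8, -4>.

<1, -2>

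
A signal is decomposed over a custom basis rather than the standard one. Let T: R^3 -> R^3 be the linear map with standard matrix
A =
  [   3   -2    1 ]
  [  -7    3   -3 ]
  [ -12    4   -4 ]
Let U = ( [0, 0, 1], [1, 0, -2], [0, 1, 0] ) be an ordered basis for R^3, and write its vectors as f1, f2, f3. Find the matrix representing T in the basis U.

[[-2, -2, 0], [1, 1, -2], [-3, -1, 3]]

Let P have columns f1, ..., f3. Then [T]_U = P^(-1) A P.
Here det P = 1, so P^(-1) is integer; computing A P first and then P^(-1)(A P) gives [[-2, -2, 0], [1, 1, -2], [-3, -1, 3]].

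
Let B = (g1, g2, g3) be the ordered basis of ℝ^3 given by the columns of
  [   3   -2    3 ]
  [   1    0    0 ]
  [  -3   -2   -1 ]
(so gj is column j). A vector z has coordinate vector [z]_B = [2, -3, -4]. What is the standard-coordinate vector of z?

[0, 2, 4]

The coordinates say z = 2g1 - 3g2 - 4g3; adding the scaled basis vectors gives [0, 2, 4].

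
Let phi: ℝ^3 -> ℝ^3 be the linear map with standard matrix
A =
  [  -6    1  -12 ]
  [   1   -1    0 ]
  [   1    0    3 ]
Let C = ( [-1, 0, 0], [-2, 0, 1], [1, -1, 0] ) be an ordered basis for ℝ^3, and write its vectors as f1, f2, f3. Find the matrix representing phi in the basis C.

[[-3, 0, 3], [-1, 1, 1], [1, 2, -2]]

The j-th column of [phi]_C is [phi(fj)]_C.
phi(f1) = A f1 = [6, -1, -1] = -3f1 - f2 + f3, so column 1 is [-3, -1, 1].
Repeating for f2, f3 and assembling the columns gives [[-3, 0, 3], [-1, 1, 1], [1, 2, -2]].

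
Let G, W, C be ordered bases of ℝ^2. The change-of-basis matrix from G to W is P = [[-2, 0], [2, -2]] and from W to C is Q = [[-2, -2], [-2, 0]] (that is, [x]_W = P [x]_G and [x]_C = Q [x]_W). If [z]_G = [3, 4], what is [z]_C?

Composing the changes, [z]_C = Q P [z]_G.
Q P = [[0, 4], [4, 0]]; applying this to [3, 4] gives [16, 12].

[16, 12]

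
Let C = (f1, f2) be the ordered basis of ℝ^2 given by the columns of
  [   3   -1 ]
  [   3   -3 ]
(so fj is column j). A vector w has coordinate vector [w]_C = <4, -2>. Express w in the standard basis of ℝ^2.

<14, 18>

The coordinates say w = 4f1 - 2f2; adding the scaled basis vectors gives <14, 18>.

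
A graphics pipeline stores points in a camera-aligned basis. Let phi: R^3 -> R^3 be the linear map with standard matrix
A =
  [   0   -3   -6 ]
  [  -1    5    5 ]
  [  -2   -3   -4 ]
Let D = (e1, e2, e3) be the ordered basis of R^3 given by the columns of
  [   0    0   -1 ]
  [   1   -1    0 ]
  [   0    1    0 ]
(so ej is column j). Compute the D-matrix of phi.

[[2, -1, 3], [-3, -1, 2], [3, 3, 0]]

With P the matrix whose columns are e1, ..., e3, [phi]_D = P^(-1) A P.
Column by column: phi(e1) = A e1 = (-3, 5, -3); its D-coordinates (2, -3, 3) give column 1.
Continuing for each basis vector yields [phi]_D = [[2, -1, 3], [-3, -1, 2], [3, 3, 0]].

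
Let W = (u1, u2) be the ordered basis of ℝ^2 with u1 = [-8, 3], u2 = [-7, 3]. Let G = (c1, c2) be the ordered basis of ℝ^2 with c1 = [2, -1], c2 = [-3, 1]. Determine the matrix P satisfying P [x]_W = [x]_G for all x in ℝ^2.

Take x = uj: its W-coordinates are the j-th standard unit vector, so P e_j — column j of P — equals [uj]_G.
u1 = -c1 + 2c2, giving column 1 = [-1, 2]; repeating for each j gives P = [[-1, -2], [2, 1]].

[[-1, -2], [2, 1]]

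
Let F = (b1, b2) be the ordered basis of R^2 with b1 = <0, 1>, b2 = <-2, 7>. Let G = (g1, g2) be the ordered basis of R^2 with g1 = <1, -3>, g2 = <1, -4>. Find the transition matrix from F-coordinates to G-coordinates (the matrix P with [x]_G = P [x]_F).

Let M have columns bj and N have columns gj. Then for every x, N [x]_G = x = M [x]_F, so P = N^(-1) M.
Since det N = -1, N^(-1) has integer entries; multiplying gives P = [[1, -1], [-1, -1]].

[[1, -1], [-1, -1]]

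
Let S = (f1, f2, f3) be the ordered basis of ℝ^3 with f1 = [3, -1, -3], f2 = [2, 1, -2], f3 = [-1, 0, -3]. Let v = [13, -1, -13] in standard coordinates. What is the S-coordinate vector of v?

[v]_S is the unique c with M c = v, where M has columns f1, ..., f3.
Row-reducing the augmented matrix [M | v] gives c = (3, 2, 0).
Check: 3f1 + 2f2 + 0·f3 = [13, -1, -13].

[3, 2, 0]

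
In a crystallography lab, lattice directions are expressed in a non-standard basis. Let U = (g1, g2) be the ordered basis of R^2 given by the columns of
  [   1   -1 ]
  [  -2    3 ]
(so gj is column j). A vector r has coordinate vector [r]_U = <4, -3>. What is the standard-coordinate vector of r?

By definition r = 4g1 - 3g2.
Summing componentwise gives <7, -17>.

<7, -17>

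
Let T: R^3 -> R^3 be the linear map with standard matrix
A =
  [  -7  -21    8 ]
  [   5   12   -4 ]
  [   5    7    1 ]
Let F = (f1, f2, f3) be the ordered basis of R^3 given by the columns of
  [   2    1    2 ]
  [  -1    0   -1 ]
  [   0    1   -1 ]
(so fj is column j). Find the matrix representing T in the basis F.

[[2, 2, -3], [3, 3, 3], [0, -3, 1]]

With P the matrix whose columns are f1, ..., f3, [T]_F = P^(-1) A P.
Column by column: T(f1) = A f1 = <7, -2, 3>; its F-coordinates <2, 3, 0> give column 1.
Continuing for each basis vector yields [T]_F = [[2, 2, -3], [3, 3, 3], [0, -3, 1]].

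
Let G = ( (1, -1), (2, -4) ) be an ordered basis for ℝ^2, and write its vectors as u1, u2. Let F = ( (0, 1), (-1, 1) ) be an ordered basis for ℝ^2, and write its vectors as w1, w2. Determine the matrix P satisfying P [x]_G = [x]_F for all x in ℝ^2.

[[0, -2], [-1, -2]]

Take x = uj: its G-coordinates are the j-th standard unit vector, so P e_j — column j of P — equals [uj]_F.
u1 = 0·w1 - w2, giving column 1 = (0, -1); repeating for each j gives P = [[0, -2], [-1, -2]].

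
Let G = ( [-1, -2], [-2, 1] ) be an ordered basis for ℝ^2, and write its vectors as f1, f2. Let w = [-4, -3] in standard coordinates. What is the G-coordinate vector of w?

[2, 1]

We seek scalars with c_1 f1 + c_2 f2 = w; equivalently solve M c = w where the columns of M are f1, f2.
System: -c_1 - 2c_2 = -4, -2c_1 + c_2 = -3; solving gives c_1 = 2, c_2 = 1.
Check: 2f1 + f2 = [-4, -3].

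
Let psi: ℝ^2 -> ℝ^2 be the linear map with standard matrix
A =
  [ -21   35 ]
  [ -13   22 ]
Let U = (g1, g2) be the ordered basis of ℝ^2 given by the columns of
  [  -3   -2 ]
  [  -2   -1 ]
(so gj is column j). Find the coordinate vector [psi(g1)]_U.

Compute psi(g1) = A g1 = [-7, -5] in standard coordinates.
Then write this in U-coordinates: solve for y in y_1 g1 + y_2 g2 = [-7, -5].
This gives y = [3, -1], which is column 1 of [psi]_U.

[3, -1]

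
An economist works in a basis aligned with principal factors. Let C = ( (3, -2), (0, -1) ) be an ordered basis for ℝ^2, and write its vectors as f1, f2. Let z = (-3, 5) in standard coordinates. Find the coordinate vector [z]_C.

(-1, -3)

[z]_C is the unique c with M c = z, where M has columns f1, f2.
System: 3c_1 + 0c_2 = -3, -2c_1 - c_2 = 5; solving gives c_1 = -1, c_2 = -3.
Check: -f1 - 3f2 = (-3, 5).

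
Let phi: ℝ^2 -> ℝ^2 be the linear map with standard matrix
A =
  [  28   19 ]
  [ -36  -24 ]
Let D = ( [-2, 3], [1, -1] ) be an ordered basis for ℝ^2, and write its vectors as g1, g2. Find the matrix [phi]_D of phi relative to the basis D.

With P the matrix whose columns are g1, g2, [phi]_D = P^(-1) A P.
Column by column: phi(g1) = A g1 = [1, 0]; its D-coordinates [1, 3] give column 1.
Continuing for each basis vector yields [phi]_D = [[1, -3], [3, 3]].

[[1, -3], [3, 3]]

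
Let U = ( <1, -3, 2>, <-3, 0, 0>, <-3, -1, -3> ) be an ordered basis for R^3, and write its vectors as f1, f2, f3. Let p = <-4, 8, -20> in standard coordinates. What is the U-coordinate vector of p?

<-4, -4, 4>

Write p = c_1 f1 + ... + c_3 f3 and solve for the c_i.
Solving this 3x3 system gives c = (-4, -4, 4).
Check: -4f1 - 4f2 + 4f3 = <-4, 8, -20>.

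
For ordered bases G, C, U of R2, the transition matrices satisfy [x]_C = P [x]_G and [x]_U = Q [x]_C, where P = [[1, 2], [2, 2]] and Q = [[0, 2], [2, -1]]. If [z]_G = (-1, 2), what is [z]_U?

Apply P to get C-coordinates (3, 2), then Q to get U-coordinates.
The result is [z]_U = (4, 4).

(4, 4)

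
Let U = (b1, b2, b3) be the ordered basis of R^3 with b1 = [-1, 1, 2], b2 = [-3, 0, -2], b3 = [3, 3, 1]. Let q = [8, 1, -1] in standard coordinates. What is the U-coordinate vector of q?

[-2, -1, 1]

We seek scalars with c_1 b1 + ... + c_3 b3 = q; equivalently solve M c = q where the columns of M are b1, ..., b3.
Gaussian elimination on [M | q] yields c = (-2, -1, 1).
Check: -2b1 - b2 + b3 = [8, 1, -1].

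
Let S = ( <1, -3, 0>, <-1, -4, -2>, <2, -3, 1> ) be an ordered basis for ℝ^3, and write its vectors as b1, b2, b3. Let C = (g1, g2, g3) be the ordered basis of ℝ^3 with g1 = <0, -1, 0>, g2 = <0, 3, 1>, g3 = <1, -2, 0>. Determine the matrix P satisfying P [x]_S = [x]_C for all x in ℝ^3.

[[1, 0, 2], [0, -2, 1], [1, -1, 2]]

Let M have columns bj and N have columns gj. Then for every x, N [x]_C = x = M [x]_S, so P = N^(-1) M.
Since det N = -1, N^(-1) has integer entries; multiplying gives P = [[1, 0, 2], [0, -2, 1], [1, -1, 2]].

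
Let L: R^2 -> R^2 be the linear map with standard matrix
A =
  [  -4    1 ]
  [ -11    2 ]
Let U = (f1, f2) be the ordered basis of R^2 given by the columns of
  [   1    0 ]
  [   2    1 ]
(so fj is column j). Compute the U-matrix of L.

The j-th column of [L]_U is [L(fj)]_U.
L(f1) = A f1 = [-2, -7] = -2f1 - 3f2, so column 1 is [-2, -3].
Repeating for f2 and assembling the columns gives [[-2, 1], [-3, 0]].

[[-2, 1], [-3, 0]]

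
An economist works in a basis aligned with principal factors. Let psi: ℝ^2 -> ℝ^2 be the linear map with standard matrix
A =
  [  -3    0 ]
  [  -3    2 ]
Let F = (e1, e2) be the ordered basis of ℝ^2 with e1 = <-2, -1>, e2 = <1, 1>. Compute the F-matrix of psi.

The j-th column of [psi]_F is [psi(ej)]_F.
psi(e1) = A e1 = <6, 4> = -2e1 + 2e2, so column 1 is <-2, 2>.
Repeating for e2 and assembling the columns gives [[-2, 2], [2, 1]].

[[-2, 2], [2, 1]]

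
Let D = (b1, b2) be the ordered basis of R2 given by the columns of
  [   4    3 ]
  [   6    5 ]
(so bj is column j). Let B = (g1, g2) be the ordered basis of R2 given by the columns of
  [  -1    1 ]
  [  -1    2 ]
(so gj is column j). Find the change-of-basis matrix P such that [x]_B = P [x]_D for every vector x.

[[-2, -1], [2, 2]]

Let M have columns bj and N have columns gj. Then for every x, N [x]_B = x = M [x]_D, so P = N^(-1) M.
Since det N = -1, N^(-1) has integer entries; multiplying gives P = [[-2, -1], [2, 2]].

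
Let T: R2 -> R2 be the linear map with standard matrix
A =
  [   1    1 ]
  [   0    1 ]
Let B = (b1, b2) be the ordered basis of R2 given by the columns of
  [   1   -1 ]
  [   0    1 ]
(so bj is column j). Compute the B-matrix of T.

[[1, 1], [0, 1]]

With P the matrix whose columns are b1, b2, [T]_B = P^(-1) A P.
Column by column: T(b1) = A b1 = [1, 0]; its B-coordinates [1, 0] give column 1.
Continuing for each basis vector yields [T]_B = [[1, 1], [0, 1]].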